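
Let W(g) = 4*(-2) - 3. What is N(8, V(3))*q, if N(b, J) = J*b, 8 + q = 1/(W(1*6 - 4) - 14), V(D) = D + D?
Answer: -9648/25 ≈ -385.92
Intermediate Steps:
W(g) = -11 (W(g) = -8 - 3 = -11)
V(D) = 2*D
q = -201/25 (q = -8 + 1/(-11 - 14) = -8 + 1/(-25) = -8 - 1/25 = -201/25 ≈ -8.0400)
N(8, V(3))*q = ((2*3)*8)*(-201/25) = (6*8)*(-201/25) = 48*(-201/25) = -9648/25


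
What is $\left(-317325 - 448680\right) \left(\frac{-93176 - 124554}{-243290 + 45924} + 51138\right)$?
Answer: $- \frac{3865690283954595}{98683} \approx -3.9173 \cdot 10^{10}$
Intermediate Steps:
$\left(-317325 - 448680\right) \left(\frac{-93176 - 124554}{-243290 + 45924} + 51138\right) = - 766005 \left(\frac{-93176 - 124554}{-197366} + 51138\right) = - 766005 \left(\left(-93176 - 124554\right) \left(- \frac{1}{197366}\right) + 51138\right) = - 766005 \left(\left(-217730\right) \left(- \frac{1}{197366}\right) + 51138\right) = - 766005 \left(\frac{108865}{98683} + 51138\right) = \left(-766005\right) \frac{5046560119}{98683} = - \frac{3865690283954595}{98683}$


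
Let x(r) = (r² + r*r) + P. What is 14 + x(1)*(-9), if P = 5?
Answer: -49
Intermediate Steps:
x(r) = 5 + 2*r² (x(r) = (r² + r*r) + 5 = (r² + r²) + 5 = 2*r² + 5 = 5 + 2*r²)
14 + x(1)*(-9) = 14 + (5 + 2*1²)*(-9) = 14 + (5 + 2*1)*(-9) = 14 + (5 + 2)*(-9) = 14 + 7*(-9) = 14 - 63 = -49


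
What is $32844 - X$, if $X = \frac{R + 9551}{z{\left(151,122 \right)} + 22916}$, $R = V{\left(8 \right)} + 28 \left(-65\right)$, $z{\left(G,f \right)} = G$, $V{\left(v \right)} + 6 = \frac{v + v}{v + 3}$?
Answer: $\frac{8333653037}{253737} \approx 32844.0$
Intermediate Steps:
$V{\left(v \right)} = -6 + \frac{2 v}{3 + v}$ ($V{\left(v \right)} = -6 + \frac{v + v}{v + 3} = -6 + \frac{2 v}{3 + v}$)
$R = - \frac{20070}{11}$ ($R = \frac{2 \left(-9 - 16\right)}{3 + 8} + 28 \left(-65\right) = \frac{2 \left(-9 - 16\right)}{11} - 1820 = 2 \cdot \frac{1}{11} \left(-25\right) - 1820 = - \frac{50}{11} - 1820 = - \frac{20070}{11} \approx -1824.5$)
$X = \frac{84991}{253737}$ ($X = \frac{- \frac{20070}{11} + 9551}{151 + 22916} = \frac{84991}{11 \cdot 23067} = \frac{84991}{11} \cdot \frac{1}{23067} = \frac{84991}{253737} \approx 0.33496$)
$32844 - X = 32844 - \frac{84991}{253737} = \frac{8333653037}{253737}$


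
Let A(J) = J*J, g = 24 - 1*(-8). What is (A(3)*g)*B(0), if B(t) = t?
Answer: 0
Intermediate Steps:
g = 32 (g = 24 + 8 = 32)
A(J) = J²
(A(3)*g)*B(0) = (3²*32)*0 = (9*32)*0 = 288*0 = 0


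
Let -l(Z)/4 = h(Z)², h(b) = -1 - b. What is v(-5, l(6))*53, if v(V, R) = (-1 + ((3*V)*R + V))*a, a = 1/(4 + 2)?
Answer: 25917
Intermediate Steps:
l(Z) = -4*(-1 - Z)²
a = ⅙ (a = 1/6 = ⅙ ≈ 0.16667)
v(V, R) = -⅙ + V/6 + R*V/2 (v(V, R) = (-1 + ((3*V)*R + V))*(⅙) = (-1 + (3*R*V + V))*(⅙) = (-1 + (V + 3*R*V))*(⅙) = (-1 + V + 3*R*V)*(⅙) = -⅙ + V/6 + R*V/2)
v(-5, l(6))*53 = (-⅙ + (⅙)*(-5) + (½)*(-4*(1 + 6)²)*(-5))*53 = (-⅙ - ⅚ + (½)*(-4*7²)*(-5))*53 = (-⅙ - ⅚ + (½)*(-4*49)*(-5))*53 = (-⅙ - ⅚ + (½)*(-196)*(-5))*53 = (-⅙ - ⅚ + 490)*53 = 489*53 = 25917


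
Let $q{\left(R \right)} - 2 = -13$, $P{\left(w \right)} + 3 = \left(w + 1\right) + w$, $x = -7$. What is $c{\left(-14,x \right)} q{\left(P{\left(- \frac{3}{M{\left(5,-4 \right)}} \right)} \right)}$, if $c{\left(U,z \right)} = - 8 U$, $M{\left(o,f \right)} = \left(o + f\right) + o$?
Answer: $-1232$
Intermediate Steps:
$M{\left(o,f \right)} = f + 2 o$ ($M{\left(o,f \right)} = \left(f + o\right) + o = f + 2 o$)
$P{\left(w \right)} = -2 + 2 w$ ($P{\left(w \right)} = -3 + \left(\left(w + 1\right) + w\right) = -3 + \left(\left(1 + w\right) + w\right) = -3 + \left(1 + 2 w\right) = -2 + 2 w$)
$q{\left(R \right)} = -11$ ($q{\left(R \right)} = 2 - 13 = -11$)
$c{\left(-14,x \right)} q{\left(P{\left(- \frac{3}{M{\left(5,-4 \right)}} \right)} \right)} = \left(-8\right) \left(-14\right) \left(-11\right) = 112 \left(-11\right) = -1232$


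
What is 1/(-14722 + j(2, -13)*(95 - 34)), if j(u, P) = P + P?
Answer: -1/16308 ≈ -6.1320e-5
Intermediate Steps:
j(u, P) = 2*P
1/(-14722 + j(2, -13)*(95 - 34)) = 1/(-14722 + (2*(-13))*(95 - 34)) = 1/(-14722 - 26*61) = 1/(-14722 - 1586) = 1/(-16308) = -1/16308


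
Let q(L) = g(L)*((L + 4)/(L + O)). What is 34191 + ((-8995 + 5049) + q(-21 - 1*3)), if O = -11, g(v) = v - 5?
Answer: 211599/7 ≈ 30228.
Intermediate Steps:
g(v) = -5 + v
q(L) = (-5 + L)*(4 + L)/(-11 + L) (q(L) = (-5 + L)*((L + 4)/(L - 11)) = (-5 + L)*((4 + L)/(-11 + L)) = (-5 + L)*(4 + L)/(-11 + L))
34191 + ((-8995 + 5049) + q(-21 - 1*3)) = 34191 + ((-8995 + 5049) + (-5 + (-21 - 1*3))*(4 + (-21 - 1*3))/(-11 + (-21 - 1*3))) = 34191 + (-3946 + (-5 + (-21 - 3))*(4 + (-21 - 3))/(-11 + (-21 - 3))) = 34191 + (-3946 + (-5 - 24)*(4 - 24)/(-11 - 24)) = 34191 + (-3946 - 29*(-20)/(-35)) = 34191 + (-3946 - 1/35*(-29)*(-20)) = 34191 + (-3946 - 116/7) = 34191 - 27738/7 = 211599/7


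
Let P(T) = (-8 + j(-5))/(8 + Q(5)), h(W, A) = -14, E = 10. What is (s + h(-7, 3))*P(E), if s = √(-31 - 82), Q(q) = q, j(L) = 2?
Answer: 84/13 - 6*I*√113/13 ≈ 6.4615 - 4.9062*I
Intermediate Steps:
s = I*√113 (s = √(-113) = I*√113 ≈ 10.63*I)
P(T) = -6/13 (P(T) = (-8 + 2)/(8 + 5) = -6/13)
(s + h(-7, 3))*P(E) = (I*√113 - 14)*(-6/13) = (-14 + I*√113)*(-6/13) = 84/13 - 6*I*√113/13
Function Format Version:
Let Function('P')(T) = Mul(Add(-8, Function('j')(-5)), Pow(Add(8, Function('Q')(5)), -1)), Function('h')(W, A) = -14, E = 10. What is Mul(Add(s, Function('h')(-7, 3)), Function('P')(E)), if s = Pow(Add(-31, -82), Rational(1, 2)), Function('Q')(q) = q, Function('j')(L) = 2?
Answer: Add(Rational(84, 13), Mul(Rational(-6, 13), I, Pow(113, Rational(1, 2)))) ≈ Add(6.4615, Mul(-4.9062, I))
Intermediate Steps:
s = Mul(I, Pow(113, Rational(1, 2))) (s = Pow(-113, Rational(1, 2)) = Mul(I, Pow(113, Rational(1, 2))) ≈ Mul(10.630, I))
Function('P')(T) = Rational(-6, 13) (Function('P')(T) = Mul(Add(-8, 2), Pow(Add(8, 5), -1)) = Mul(-6, Pow(13, -1)) = Mul(-6, Rational(1, 13)) = Rational(-6, 13))
Mul(Add(s, Function('h')(-7, 3)), Function('P')(E)) = Mul(Add(Mul(I, Pow(113, Rational(1, 2))), -14), Rational(-6, 13)) = Mul(Add(-14, Mul(I, Pow(113, Rational(1, 2)))), Rational(-6, 13)) = Add(Rational(84, 13), Mul(Rational(-6, 13), I, Pow(113, Rational(1, 2))))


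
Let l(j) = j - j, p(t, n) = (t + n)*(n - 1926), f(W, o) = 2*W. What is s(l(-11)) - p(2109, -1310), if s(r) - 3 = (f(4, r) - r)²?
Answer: 2585631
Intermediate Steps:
p(t, n) = (-1926 + n)*(n + t) (p(t, n) = (n + t)*(-1926 + n) = (-1926 + n)*(n + t))
l(j) = 0
s(r) = 3 + (8 - r)² (s(r) = 3 + (2*4 - r)² = 3 + (8 - r)²)
s(l(-11)) - p(2109, -1310) = (3 + (-8 + 0)²) - ((-1310)² - 1926*(-1310) - 1926*2109 - 1310*2109) = (3 + (-8)²) - (1716100 + 2523060 - 4061934 - 2762790) = (3 + 64) - 1*(-2585564) = 67 + 2585564 = 2585631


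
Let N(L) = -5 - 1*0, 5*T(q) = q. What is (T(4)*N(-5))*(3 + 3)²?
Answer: -144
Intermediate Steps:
T(q) = q/5
N(L) = -5 (N(L) = -5 + 0 = -5)
(T(4)*N(-5))*(3 + 3)² = (((⅕)*4)*(-5))*(3 + 3)² = ((⅘)*(-5))*6² = -4*36 = -144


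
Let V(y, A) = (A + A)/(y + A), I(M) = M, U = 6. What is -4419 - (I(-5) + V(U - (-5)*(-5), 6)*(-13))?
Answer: -4426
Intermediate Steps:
V(y, A) = 2*A/(A + y) (V(y, A) = (2*A)/(A + y) = 2*A/(A + y))
-4419 - (I(-5) + V(U - (-5)*(-5), 6)*(-13)) = -4419 - (-5 + (2*6/(6 + (6 - (-5)*(-5))))*(-13)) = -4419 - (-5 + (2*6/(6 + (6 - 1*25)))*(-13)) = -4419 - (-5 + (2*6/(6 + (6 - 25)))*(-13)) = -4419 - (-5 + (2*6/(6 - 19))*(-13)) = -4419 - (-5 + (2*6/(-13))*(-13)) = -4419 - (-5 + (2*6*(-1/13))*(-13)) = -4419 - (-5 - 12/13*(-13)) = -4419 - (-5 + 12) = -4419 - 1*7 = -4419 - 7 = -4426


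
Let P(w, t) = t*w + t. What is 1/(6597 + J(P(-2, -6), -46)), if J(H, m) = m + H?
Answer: 1/6557 ≈ 0.00015251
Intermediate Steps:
P(w, t) = t + t*w
J(H, m) = H + m
1/(6597 + J(P(-2, -6), -46)) = 1/(6597 + (-6*(1 - 2) - 46)) = 1/(6597 + (-6*(-1) - 46)) = 1/(6597 + (6 - 46)) = 1/(6597 - 40) = 1/6557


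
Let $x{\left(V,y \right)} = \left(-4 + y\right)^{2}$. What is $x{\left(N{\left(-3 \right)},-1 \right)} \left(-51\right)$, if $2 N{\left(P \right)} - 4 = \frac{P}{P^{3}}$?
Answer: $-1275$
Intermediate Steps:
$N{\left(P \right)} = 2 + \frac{1}{2 P^{2}}$ ($N{\left(P \right)} = 2 + \frac{P \frac{1}{P^{3}}}{2} = 2 + \frac{1}{2 P^{2}}$)
$x{\left(N{\left(-3 \right)},-1 \right)} \left(-51\right) = \left(-4 - 1\right)^{2} \left(-51\right) = \left(-5\right)^{2} \left(-51\right) = 25 \left(-51\right) = -1275$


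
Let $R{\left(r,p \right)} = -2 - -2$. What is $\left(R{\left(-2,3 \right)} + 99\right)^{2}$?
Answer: $9801$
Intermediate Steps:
$R{\left(r,p \right)} = 0$ ($R{\left(r,p \right)} = -2 + 2 = 0$)
$\left(R{\left(-2,3 \right)} + 99\right)^{2} = \left(0 + 99\right)^{2} = 99^{2} = 9801$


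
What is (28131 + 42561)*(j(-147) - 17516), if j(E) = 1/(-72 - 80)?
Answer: -47053178409/38 ≈ -1.2382e+9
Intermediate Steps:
j(E) = -1/152 (j(E) = 1/(-152) = -1/152)
(28131 + 42561)*(j(-147) - 17516) = (28131 + 42561)*(-1/152 - 17516) = 70692*(-2662433/152) = -47053178409/38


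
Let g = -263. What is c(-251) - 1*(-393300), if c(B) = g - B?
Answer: 393288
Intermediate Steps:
c(B) = -263 - B
c(-251) - 1*(-393300) = (-263 - 1*(-251)) - 1*(-393300) = (-263 + 251) + 393300 = -12 + 393300 = 393288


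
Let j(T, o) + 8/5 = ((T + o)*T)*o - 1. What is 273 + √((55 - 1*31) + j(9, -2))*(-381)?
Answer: 273 - 381*I*√2615/5 ≈ 273.0 - 3896.6*I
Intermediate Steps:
j(T, o) = -13/5 + T*o*(T + o) (j(T, o) = -8/5 + (((T + o)*T)*o - 1) = -8/5 + ((T*(T + o))*o - 1) = -8/5 + (T*o*(T + o) - 1) = -8/5 + (-1 + T*o*(T + o)) = -13/5 + T*o*(T + o))
273 + √((55 - 1*31) + j(9, -2))*(-381) = 273 + √((55 - 1*31) + (-13/5 + 9*(-2)² - 2*9²))*(-381) = 273 + √((55 - 31) + (-13/5 + 9*4 - 2*81))*(-381) = 273 + √(24 + (-13/5 + 36 - 162))*(-381) = 273 + √(24 - 643/5)*(-381) = 273 + √(-523/5)*(-381) = 273 + (I*√2615/5)*(-381) = 273 - 381*I*√2615/5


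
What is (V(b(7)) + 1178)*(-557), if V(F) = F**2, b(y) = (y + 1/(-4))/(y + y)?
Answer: -2058079909/3136 ≈ -6.5628e+5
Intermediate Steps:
b(y) = (-1/4 + y)/(2*y) (b(y) = (y - 1/4)/((2*y)) = (-1/4 + y)*(1/(2*y)) = (-1/4 + y)/(2*y))
(V(b(7)) + 1178)*(-557) = (((1/8)*(-1 + 4*7)/7)**2 + 1178)*(-557) = (((1/8)*(1/7)*(-1 + 28))**2 + 1178)*(-557) = (((1/8)*(1/7)*27)**2 + 1178)*(-557) = ((27/56)**2 + 1178)*(-557) = (729/3136 + 1178)*(-557) = (3694937/3136)*(-557) = -2058079909/3136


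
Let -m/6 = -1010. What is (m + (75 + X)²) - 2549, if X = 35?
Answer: 15611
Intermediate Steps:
m = 6060 (m = -6*(-1010) = 6060)
(m + (75 + X)²) - 2549 = (6060 + (75 + 35)²) - 2549 = (6060 + 110²) - 2549 = (6060 + 12100) - 2549 = 18160 - 2549 = 15611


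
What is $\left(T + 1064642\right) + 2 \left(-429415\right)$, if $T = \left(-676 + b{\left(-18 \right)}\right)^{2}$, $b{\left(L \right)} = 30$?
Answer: $623128$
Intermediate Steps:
$T = 417316$ ($T = \left(-676 + 30\right)^{2} = \left(-646\right)^{2} = 417316$)
$\left(T + 1064642\right) + 2 \left(-429415\right) = \left(417316 + 1064642\right) + 2 \left(-429415\right) = 1481958 - 858830 = 623128$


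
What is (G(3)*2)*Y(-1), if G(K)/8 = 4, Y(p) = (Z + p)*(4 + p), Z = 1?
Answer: 0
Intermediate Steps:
Y(p) = (1 + p)*(4 + p)
G(K) = 32 (G(K) = 8*4 = 32)
(G(3)*2)*Y(-1) = (32*2)*(4 + (-1)**2 + 5*(-1)) = 64*(4 + 1 - 5) = 64*0 = 0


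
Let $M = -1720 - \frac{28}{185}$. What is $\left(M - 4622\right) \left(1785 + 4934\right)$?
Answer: $- \frac{7883389262}{185} \approx -4.2613 \cdot 10^{7}$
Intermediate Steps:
$M = - \frac{318228}{185}$ ($M = -1720 - 28 \cdot \frac{1}{185} = -1720 - \frac{28}{185} = - \frac{318228}{185} \approx -1720.2$)
$\left(M - 4622\right) \left(1785 + 4934\right) = \left(- \frac{318228}{185} - 4622\right) \left(1785 + 4934\right) = \left(- \frac{1173298}{185}\right) 6719 = - \frac{7883389262}{185}$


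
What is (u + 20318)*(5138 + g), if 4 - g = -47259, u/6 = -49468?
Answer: -14488352490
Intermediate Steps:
u = -296808 (u = 6*(-49468) = -296808)
g = 47263 (g = 4 - 1*(-47259) = 4 + 47259 = 47263)
(u + 20318)*(5138 + g) = (-296808 + 20318)*(5138 + 47263) = -276490*52401 = -14488352490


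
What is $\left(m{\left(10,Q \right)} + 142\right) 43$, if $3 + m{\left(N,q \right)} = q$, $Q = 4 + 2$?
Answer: $6235$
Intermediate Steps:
$Q = 6$
$m{\left(N,q \right)} = -3 + q$
$\left(m{\left(10,Q \right)} + 142\right) 43 = \left(\left(-3 + 6\right) + 142\right) 43 = \left(3 + 142\right) 43 = 145 \cdot 43 = 6235$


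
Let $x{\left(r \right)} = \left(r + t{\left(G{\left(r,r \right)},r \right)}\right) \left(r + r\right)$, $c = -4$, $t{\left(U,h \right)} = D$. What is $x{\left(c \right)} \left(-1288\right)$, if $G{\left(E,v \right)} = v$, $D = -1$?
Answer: $-51520$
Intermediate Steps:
$t{\left(U,h \right)} = -1$
$x{\left(r \right)} = 2 r \left(-1 + r\right)$ ($x{\left(r \right)} = \left(r - 1\right) \left(r + r\right) = \left(-1 + r\right) 2 r = 2 r \left(-1 + r\right)$)
$x{\left(c \right)} \left(-1288\right) = 2 \left(-4\right) \left(-1 - 4\right) \left(-1288\right) = 2 \left(-4\right) \left(-5\right) \left(-1288\right) = 40 \left(-1288\right) = -51520$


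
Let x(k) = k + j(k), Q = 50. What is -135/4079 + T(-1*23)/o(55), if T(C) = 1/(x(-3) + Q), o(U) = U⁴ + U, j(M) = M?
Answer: -54355035121/1642327443680 ≈ -0.033096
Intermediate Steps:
x(k) = 2*k (x(k) = k + k = 2*k)
o(U) = U + U⁴
T(C) = 1/44 (T(C) = 1/(2*(-3) + 50) = 1/(-6 + 50) = 1/44)
-135/4079 + T(-1*23)/o(55) = -135/4079 + 1/(44*(55 + 55⁴)) = -135*1/4079 + 1/(44*(55 + 9150625)) = -135/4079 + (1/44)/9150680 = -135/4079 + (1/44)*(1/9150680) = -135/4079 + 1/402629920 = -54355035121/1642327443680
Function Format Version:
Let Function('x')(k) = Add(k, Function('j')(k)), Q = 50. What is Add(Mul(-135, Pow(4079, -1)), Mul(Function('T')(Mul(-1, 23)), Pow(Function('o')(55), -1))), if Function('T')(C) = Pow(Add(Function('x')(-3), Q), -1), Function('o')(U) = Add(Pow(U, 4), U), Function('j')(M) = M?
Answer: Rational(-54355035121, 1642327443680) ≈ -0.033096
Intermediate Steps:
Function('x')(k) = Mul(2, k) (Function('x')(k) = Add(k, k) = Mul(2, k))
Function('o')(U) = Add(U, Pow(U, 4))
Function('T')(C) = Rational(1, 44) (Function('T')(C) = Pow(Add(Mul(2, -3), 50), -1) = Pow(Add(-6, 50), -1) = Pow(44, -1) = Rational(1, 44))
Add(Mul(-135, Pow(4079, -1)), Mul(Function('T')(Mul(-1, 23)), Pow(Function('o')(55), -1))) = Add(Mul(-135, Pow(4079, -1)), Mul(Rational(1, 44), Pow(Add(55, Pow(55, 4)), -1))) = Add(Mul(-135, Rational(1, 4079)), Mul(Rational(1, 44), Pow(Add(55, 9150625), -1))) = Add(Rational(-135, 4079), Mul(Rational(1, 44), Pow(9150680, -1))) = Add(Rational(-135, 4079), Mul(Rational(1, 44), Rational(1, 9150680))) = Add(Rational(-135, 4079), Rational(1, 402629920)) = Rational(-54355035121, 1642327443680)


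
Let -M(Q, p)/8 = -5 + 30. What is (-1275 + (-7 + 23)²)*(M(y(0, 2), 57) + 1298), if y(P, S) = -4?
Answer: -1118862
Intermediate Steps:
M(Q, p) = -200 (M(Q, p) = -8*(-5 + 30) = -8*25 = -200)
(-1275 + (-7 + 23)²)*(M(y(0, 2), 57) + 1298) = (-1275 + (-7 + 23)²)*(-200 + 1298) = (-1275 + 16²)*1098 = (-1275 + 256)*1098 = -1019*1098 = -1118862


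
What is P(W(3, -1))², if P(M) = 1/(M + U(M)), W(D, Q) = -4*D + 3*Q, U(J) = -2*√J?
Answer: (15 + 2*I*√15)⁻² ≈ 0.0020314 - 0.0028609*I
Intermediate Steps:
P(M) = 1/(M - 2*√M)
P(W(3, -1))² = (1/((-4*3 + 3*(-1)) - 2*√(-4*3 + 3*(-1))))² = (1/((-12 - 3) - 2*√(-12 - 3)))² = (1/(-15 - 2*I*√15))² = (-15 - 2*I*√15)⁻²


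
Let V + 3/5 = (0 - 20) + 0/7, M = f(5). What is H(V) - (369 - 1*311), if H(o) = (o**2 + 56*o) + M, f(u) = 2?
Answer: -19631/25 ≈ -785.24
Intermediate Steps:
M = 2
V = -103/5 (V = -3/5 + ((0 - 20) + 0/7) = -3/5 + (-20 + 0*(1/7)) = -3/5 + (-20 + 0) = -3/5 - 20 = -103/5 ≈ -20.600)
H(o) = 2 + o**2 + 56*o (H(o) = (o**2 + 56*o) + 2 = 2 + o**2 + 56*o)
H(V) - (369 - 1*311) = (2 + (-103/5)**2 + 56*(-103/5)) - (369 - 1*311) = (2 + 10609/25 - 5768/5) - (369 - 311) = -18181/25 - 1*58 = -18181/25 - 58 = -19631/25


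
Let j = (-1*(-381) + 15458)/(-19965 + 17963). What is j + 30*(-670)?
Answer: -40256039/2002 ≈ -20108.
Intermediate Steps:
j = -15839/2002 (j = (381 + 15458)/(-2002) = 15839*(-1/2002) = -15839/2002 ≈ -7.9116)
j + 30*(-670) = -15839/2002 + 30*(-670) = -15839/2002 - 20100 = -40256039/2002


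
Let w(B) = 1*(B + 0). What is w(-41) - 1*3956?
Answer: -3997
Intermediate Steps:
w(B) = B (w(B) = 1*B = B)
w(-41) - 1*3956 = -41 - 1*3956 = -41 - 3956 = -3997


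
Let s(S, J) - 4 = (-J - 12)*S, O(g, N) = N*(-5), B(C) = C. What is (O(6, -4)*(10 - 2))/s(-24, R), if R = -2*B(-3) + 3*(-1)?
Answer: 40/91 ≈ 0.43956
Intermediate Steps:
O(g, N) = -5*N
R = 3 (R = -2*(-3) + 3*(-1) = 6 - 3 = 3)
s(S, J) = 4 + S*(-12 - J) (s(S, J) = 4 + (-J - 12)*S = 4 + (-12 - J)*S = 4 + S*(-12 - J))
(O(6, -4)*(10 - 2))/s(-24, R) = ((-5*(-4))*(10 - 2))/(4 - 12*(-24) - 1*3*(-24)) = (20*8)/(4 + 288 + 72) = 160/364 = 160*(1/364) = 40/91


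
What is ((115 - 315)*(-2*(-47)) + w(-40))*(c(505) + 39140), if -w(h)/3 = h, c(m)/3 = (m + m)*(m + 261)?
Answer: -44087041600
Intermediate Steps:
c(m) = 6*m*(261 + m) (c(m) = 3*((m + m)*(m + 261)) = 3*((2*m)*(261 + m)) = 3*(2*m*(261 + m)) = 6*m*(261 + m))
w(h) = -3*h
((115 - 315)*(-2*(-47)) + w(-40))*(c(505) + 39140) = ((115 - 315)*(-2*(-47)) - 3*(-40))*(6*505*(261 + 505) + 39140) = (-200*94 + 120)*(6*505*766 + 39140) = (-18800 + 120)*(2320980 + 39140) = -18680*2360120 = -44087041600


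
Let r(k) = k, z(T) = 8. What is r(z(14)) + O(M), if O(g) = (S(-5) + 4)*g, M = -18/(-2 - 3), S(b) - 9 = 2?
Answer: 62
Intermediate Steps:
S(b) = 11 (S(b) = 9 + 2 = 11)
M = 18/5 (M = -18/(-5) = -18*(-⅕) = 18/5 ≈ 3.6000)
O(g) = 15*g (O(g) = (11 + 4)*g = 15*g)
r(z(14)) + O(M) = 8 + 15*(18/5) = 8 + 54 = 62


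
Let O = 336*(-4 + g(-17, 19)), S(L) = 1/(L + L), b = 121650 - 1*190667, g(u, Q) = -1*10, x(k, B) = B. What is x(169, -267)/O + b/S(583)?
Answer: -126182952807/1568 ≈ -8.0474e+7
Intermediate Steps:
g(u, Q) = -10
b = -69017 (b = 121650 - 190667 = -69017)
S(L) = 1/(2*L)
O = -4704 (O = 336*(-4 - 10) = 336*(-14) = -4704)
x(169, -267)/O + b/S(583) = -267/(-4704) - 69017/((1/2)/583) = -267*(-1/4704) - 69017/((1/2)*(1/583)) = 89/1568 - 69017/1/1166 = 89/1568 - 69017*1166 = 89/1568 - 80473822 = -126182952807/1568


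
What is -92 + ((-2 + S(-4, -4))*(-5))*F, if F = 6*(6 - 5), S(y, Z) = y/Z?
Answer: -62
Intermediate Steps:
F = 6 (F = 6*1 = 6)
-92 + ((-2 + S(-4, -4))*(-5))*F = -92 + ((-2 - 4/(-4))*(-5))*6 = -92 + ((-2 - 4*(-¼))*(-5))*6 = -92 + ((-2 + 1)*(-5))*6 = -92 - 1*(-5)*6 = -92 + 5*6 = -92 + 30 = -62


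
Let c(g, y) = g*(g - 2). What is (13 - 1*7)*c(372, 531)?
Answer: 825840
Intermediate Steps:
c(g, y) = g*(-2 + g)
(13 - 1*7)*c(372, 531) = (13 - 1*7)*(372*(-2 + 372)) = (13 - 7)*(372*370) = 6*137640 = 825840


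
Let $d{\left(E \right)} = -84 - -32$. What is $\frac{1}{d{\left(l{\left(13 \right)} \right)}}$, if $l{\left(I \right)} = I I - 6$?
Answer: $- \frac{1}{52} \approx -0.019231$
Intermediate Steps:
$l{\left(I \right)} = -6 + I^{2}$ ($l{\left(I \right)} = I^{2} - 6 = -6 + I^{2}$)
$d{\left(E \right)} = -52$ ($d{\left(E \right)} = -84 + 32 = -52$)
$\frac{1}{d{\left(l{\left(13 \right)} \right)}} = \frac{1}{-52} = - \frac{1}{52}$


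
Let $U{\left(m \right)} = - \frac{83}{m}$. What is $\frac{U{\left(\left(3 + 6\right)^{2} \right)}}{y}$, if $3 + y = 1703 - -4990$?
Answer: $- \frac{83}{541890} \approx -0.00015317$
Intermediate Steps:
$y = 6690$ ($y = -3 + \left(1703 - -4990\right) = -3 + \left(1703 + 4990\right) = -3 + 6693 = 6690$)
$\frac{U{\left(\left(3 + 6\right)^{2} \right)}}{y} = \frac{\left(-83\right) \frac{1}{\left(3 + 6\right)^{2}}}{6690} = - \frac{83}{9^{2}} \cdot \frac{1}{6690} = - \frac{83}{81} \cdot \frac{1}{6690} = \left(-83\right) \frac{1}{81} \cdot \frac{1}{6690} = \left(- \frac{83}{81}\right) \frac{1}{6690} = - \frac{83}{541890}$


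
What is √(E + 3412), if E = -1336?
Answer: 2*√519 ≈ 45.563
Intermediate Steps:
√(E + 3412) = √(-1336 + 3412) = √2076 = 2*√519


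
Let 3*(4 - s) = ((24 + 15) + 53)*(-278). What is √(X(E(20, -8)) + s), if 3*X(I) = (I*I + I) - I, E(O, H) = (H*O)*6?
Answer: 22*√5871/3 ≈ 561.90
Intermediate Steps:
E(O, H) = 6*H*O
X(I) = I²/3 (X(I) = ((I*I + I) - I)/3 = ((I² + I) - I)/3 = ((I + I²) - I)/3 = I²/3)
s = 25588/3 (s = 4 - ((24 + 15) + 53)*(-278)/3 = 4 - (39 + 53)*(-278)/3 = 4 - 92*(-278)/3 = 4 - ⅓*(-25576) = 4 + 25576/3 = 25588/3 ≈ 8529.3)
√(X(E(20, -8)) + s) = √((6*(-8)*20)²/3 + 25588/3) = √((⅓)*(-960)² + 25588/3) = √((⅓)*921600 + 25588/3) = √(307200 + 25588/3) = √(947188/3) = 22*√5871/3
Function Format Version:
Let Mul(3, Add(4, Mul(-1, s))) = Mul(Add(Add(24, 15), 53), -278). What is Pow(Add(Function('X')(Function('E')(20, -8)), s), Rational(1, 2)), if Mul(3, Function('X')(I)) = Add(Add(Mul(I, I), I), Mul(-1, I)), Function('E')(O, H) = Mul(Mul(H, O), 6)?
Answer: Mul(Rational(22, 3), Pow(5871, Rational(1, 2))) ≈ 561.90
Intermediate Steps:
Function('E')(O, H) = Mul(6, H, O)
Function('X')(I) = Mul(Rational(1, 3), Pow(I, 2)) (Function('X')(I) = Mul(Rational(1, 3), Add(Add(Mul(I, I), I), Mul(-1, I))) = Mul(Rational(1, 3), Add(Add(Pow(I, 2), I), Mul(-1, I))) = Mul(Rational(1, 3), Add(Add(I, Pow(I, 2)), Mul(-1, I))) = Mul(Rational(1, 3), Pow(I, 2)))
s = Rational(25588, 3) (s = Add(4, Mul(Rational(-1, 3), Mul(Add(Add(24, 15), 53), -278))) = Add(4, Mul(Rational(-1, 3), Mul(Add(39, 53), -278))) = Add(4, Mul(Rational(-1, 3), Mul(92, -278))) = Add(4, Mul(Rational(-1, 3), -25576)) = Add(4, Rational(25576, 3)) = Rational(25588, 3) ≈ 8529.3)
Pow(Add(Function('X')(Function('E')(20, -8)), s), Rational(1, 2)) = Pow(Add(Mul(Rational(1, 3), Pow(Mul(6, -8, 20), 2)), Rational(25588, 3)), Rational(1, 2)) = Pow(Add(Mul(Rational(1, 3), Pow(-960, 2)), Rational(25588, 3)), Rational(1, 2)) = Pow(Add(Mul(Rational(1, 3), 921600), Rational(25588, 3)), Rational(1, 2)) = Pow(Add(307200, Rational(25588, 3)), Rational(1, 2)) = Pow(Rational(947188, 3), Rational(1, 2)) = Mul(Rational(22, 3), Pow(5871, Rational(1, 2)))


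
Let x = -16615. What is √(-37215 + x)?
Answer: I*√53830 ≈ 232.01*I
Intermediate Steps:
√(-37215 + x) = √(-37215 - 16615) = √(-53830) = I*√53830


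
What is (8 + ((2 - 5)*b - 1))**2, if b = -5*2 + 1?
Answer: 1156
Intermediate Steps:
b = -9 (b = -10 + 1 = -9)
(8 + ((2 - 5)*b - 1))**2 = (8 + ((2 - 5)*(-9) - 1))**2 = (8 + (-3*(-9) - 1))**2 = (8 + (27 - 1))**2 = (8 + 26)**2 = 34**2 = 1156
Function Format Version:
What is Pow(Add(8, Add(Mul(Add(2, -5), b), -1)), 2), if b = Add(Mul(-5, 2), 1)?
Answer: 1156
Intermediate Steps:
b = -9 (b = Add(-10, 1) = -9)
Pow(Add(8, Add(Mul(Add(2, -5), b), -1)), 2) = Pow(Add(8, Add(Mul(Add(2, -5), -9), -1)), 2) = Pow(Add(8, Add(Mul(-3, -9), -1)), 2) = Pow(Add(8, Add(27, -1)), 2) = Pow(Add(8, 26), 2) = Pow(34, 2) = 1156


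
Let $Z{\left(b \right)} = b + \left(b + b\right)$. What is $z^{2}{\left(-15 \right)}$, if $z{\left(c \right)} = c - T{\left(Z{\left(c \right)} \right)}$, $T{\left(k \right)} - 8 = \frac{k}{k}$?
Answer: $576$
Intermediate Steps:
$Z{\left(b \right)} = 3 b$ ($Z{\left(b \right)} = b + 2 b = 3 b$)
$T{\left(k \right)} = 9$ ($T{\left(k \right)} = 8 + \frac{k}{k} = 8 + 1 = 9$)
$z{\left(c \right)} = -9 + c$ ($z{\left(c \right)} = c - 9 = -9 + c$)
$z^{2}{\left(-15 \right)} = \left(-9 - 15\right)^{2} = \left(-24\right)^{2} = 576$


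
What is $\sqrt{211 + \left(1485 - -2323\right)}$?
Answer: $\sqrt{4019} \approx 63.396$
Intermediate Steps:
$\sqrt{211 + \left(1485 - -2323\right)} = \sqrt{211 + \left(1485 + 2323\right)} = \sqrt{211 + 3808} = \sqrt{4019}$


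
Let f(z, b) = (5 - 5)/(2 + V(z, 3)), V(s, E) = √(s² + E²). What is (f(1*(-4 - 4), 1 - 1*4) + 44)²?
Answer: 1936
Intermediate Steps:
V(s, E) = √(E² + s²)
f(z, b) = 0 (f(z, b) = (5 - 5)/(2 + √(3² + z²)) = 0/(2 + √(9 + z²)) = 0)
(f(1*(-4 - 4), 1 - 1*4) + 44)² = (0 + 44)² = 44² = 1936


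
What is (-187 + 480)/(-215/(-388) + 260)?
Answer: 113684/101095 ≈ 1.1245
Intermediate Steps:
(-187 + 480)/(-215/(-388) + 260) = 293/(-215*(-1/388) + 260) = 293/(215/388 + 260) = 293/(101095/388) = 293*(388/101095) = 113684/101095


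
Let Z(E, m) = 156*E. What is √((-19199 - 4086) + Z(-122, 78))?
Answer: I*√42317 ≈ 205.71*I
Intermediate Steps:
√((-19199 - 4086) + Z(-122, 78)) = √((-19199 - 4086) + 156*(-122)) = √(-23285 - 19032) = √(-42317) = I*√42317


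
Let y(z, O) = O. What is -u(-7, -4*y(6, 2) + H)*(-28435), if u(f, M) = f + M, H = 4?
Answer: -312785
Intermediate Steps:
u(f, M) = M + f
-u(-7, -4*y(6, 2) + H)*(-28435) = -((-4*2 + 4) - 7)*(-28435) = -((-8 + 4) - 7)*(-28435) = -(-4 - 7)*(-28435) = -(-11)*(-28435) = -1*312785 = -312785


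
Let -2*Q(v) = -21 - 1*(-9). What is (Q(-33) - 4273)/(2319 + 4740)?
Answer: -4267/7059 ≈ -0.60448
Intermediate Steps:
Q(v) = 6 (Q(v) = -(-21 - 1*(-9))/2 = -(-21 + 9)/2 = -½*(-12) = 6)
(Q(-33) - 4273)/(2319 + 4740) = (6 - 4273)/(2319 + 4740) = -4267/7059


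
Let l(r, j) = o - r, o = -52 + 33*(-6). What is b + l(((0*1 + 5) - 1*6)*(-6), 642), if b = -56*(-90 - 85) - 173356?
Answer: -163812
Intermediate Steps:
o = -250 (o = -52 - 198 = -250)
b = -163556 (b = -56*(-175) - 173356 = 9800 - 173356 = -163556)
l(r, j) = -250 - r
b + l(((0*1 + 5) - 1*6)*(-6), 642) = -163556 + (-250 - ((0*1 + 5) - 1*6)*(-6)) = -163556 + (-250 - ((0 + 5) - 6)*(-6)) = -163556 + (-250 - (5 - 6)*(-6)) = -163556 + (-250 - (-1)*(-6)) = -163556 + (-250 - 1*6) = -163556 + (-250 - 6) = -163556 - 256 = -163812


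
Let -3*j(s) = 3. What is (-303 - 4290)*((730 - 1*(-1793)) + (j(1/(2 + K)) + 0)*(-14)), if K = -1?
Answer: -11652441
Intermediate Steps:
j(s) = -1 (j(s) = -⅓*3 = -1)
(-303 - 4290)*((730 - 1*(-1793)) + (j(1/(2 + K)) + 0)*(-14)) = (-303 - 4290)*((730 - 1*(-1793)) + (-1 + 0)*(-14)) = -4593*((730 + 1793) - 1*(-14)) = -4593*(2523 + 14) = -4593*2537 = -11652441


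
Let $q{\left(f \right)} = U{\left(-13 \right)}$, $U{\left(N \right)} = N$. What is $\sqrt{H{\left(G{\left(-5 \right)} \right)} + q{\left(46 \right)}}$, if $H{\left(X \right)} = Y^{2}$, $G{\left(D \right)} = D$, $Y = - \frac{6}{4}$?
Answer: $\frac{i \sqrt{43}}{2} \approx 3.2787 i$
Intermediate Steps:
$Y = - \frac{3}{2}$ ($Y = \left(-6\right) \frac{1}{4} = - \frac{3}{2} \approx -1.5$)
$q{\left(f \right)} = -13$
$H{\left(X \right)} = \frac{9}{4}$ ($H{\left(X \right)} = \left(- \frac{3}{2}\right)^{2} = \frac{9}{4}$)
$\sqrt{H{\left(G{\left(-5 \right)} \right)} + q{\left(46 \right)}} = \sqrt{\frac{9}{4} - 13} = \sqrt{- \frac{43}{4}} = \frac{i \sqrt{43}}{2}$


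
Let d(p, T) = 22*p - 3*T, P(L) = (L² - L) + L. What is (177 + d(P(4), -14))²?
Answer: 326041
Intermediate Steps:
P(L) = L²
d(p, T) = -3*T + 22*p
(177 + d(P(4), -14))² = (177 + (-3*(-14) + 22*4²))² = (177 + (42 + 22*16))² = (177 + (42 + 352))² = (177 + 394)² = 571² = 326041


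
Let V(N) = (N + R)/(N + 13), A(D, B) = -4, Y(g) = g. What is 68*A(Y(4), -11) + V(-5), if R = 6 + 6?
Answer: -2169/8 ≈ -271.13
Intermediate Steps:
R = 12
V(N) = (12 + N)/(13 + N) (V(N) = (N + 12)/(N + 13) = (12 + N)/(13 + N))
68*A(Y(4), -11) + V(-5) = 68*(-4) + (12 - 5)/(13 - 5) = -272 + 7/8 = -2169/8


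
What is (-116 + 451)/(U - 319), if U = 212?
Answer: -335/107 ≈ -3.1308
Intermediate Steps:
(-116 + 451)/(U - 319) = (-116 + 451)/(212 - 319) = 335/(-107) = 335*(-1/107) = -335/107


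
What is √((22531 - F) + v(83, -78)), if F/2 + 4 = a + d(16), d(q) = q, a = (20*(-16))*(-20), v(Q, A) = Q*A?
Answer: √3233 ≈ 56.859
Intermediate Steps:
v(Q, A) = A*Q
a = 6400 (a = -320*(-20) = 6400)
F = 12824 (F = -8 + 2*(6400 + 16) = -8 + 2*6416 = -8 + 12832 = 12824)
√((22531 - F) + v(83, -78)) = √((22531 - 1*12824) - 78*83) = √((22531 - 12824) - 6474) = √(9707 - 6474) = √3233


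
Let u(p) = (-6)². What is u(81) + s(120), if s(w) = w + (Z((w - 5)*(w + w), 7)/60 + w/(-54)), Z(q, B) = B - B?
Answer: 1384/9 ≈ 153.78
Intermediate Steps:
u(p) = 36
Z(q, B) = 0
s(w) = 53*w/54 (s(w) = w + (0/60 + w/(-54)) = w + (0*(1/60) + w*(-1/54)) = w + (0 - w/54) = w - w/54 = 53*w/54)
u(81) + s(120) = 36 + (53/54)*120 = 36 + 1060/9 = 1384/9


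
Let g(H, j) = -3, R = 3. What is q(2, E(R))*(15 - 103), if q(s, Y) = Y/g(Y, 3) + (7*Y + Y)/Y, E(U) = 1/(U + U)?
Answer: -6292/9 ≈ -699.11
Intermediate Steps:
E(U) = 1/(2*U)
q(s, Y) = 8 - Y/3 (q(s, Y) = Y/(-3) + (7*Y + Y)/Y = Y*(-⅓) + (8*Y)/Y = -Y/3 + 8 = 8 - Y/3)
q(2, E(R))*(15 - 103) = (8 - 1/(6*3))*(15 - 103) = (8 - 1/(6*3))*(-88) = (8 - ⅓*⅙)*(-88) = (8 - 1/18)*(-88) = (143/18)*(-88) = -6292/9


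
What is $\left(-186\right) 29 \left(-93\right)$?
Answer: $501642$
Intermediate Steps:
$\left(-186\right) 29 \left(-93\right) = \left(-5394\right) \left(-93\right) = 501642$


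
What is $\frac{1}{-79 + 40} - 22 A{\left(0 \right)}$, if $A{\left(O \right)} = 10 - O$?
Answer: $- \frac{8581}{39} \approx -220.03$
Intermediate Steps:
$\frac{1}{-79 + 40} - 22 A{\left(0 \right)} = \frac{1}{-79 + 40} - 22 \left(10 - 0\right) = \frac{1}{-39} - 22 \left(10 + 0\right) = - \frac{1}{39} - 220 = - \frac{8581}{39}$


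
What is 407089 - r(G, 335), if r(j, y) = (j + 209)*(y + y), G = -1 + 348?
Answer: 34569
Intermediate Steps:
G = 347
r(j, y) = 2*y*(209 + j) (r(j, y) = (209 + j)*(2*y) = 2*y*(209 + j))
407089 - r(G, 335) = 407089 - 2*335*(209 + 347) = 407089 - 2*335*556 = 407089 - 1*372520 = 407089 - 372520 = 34569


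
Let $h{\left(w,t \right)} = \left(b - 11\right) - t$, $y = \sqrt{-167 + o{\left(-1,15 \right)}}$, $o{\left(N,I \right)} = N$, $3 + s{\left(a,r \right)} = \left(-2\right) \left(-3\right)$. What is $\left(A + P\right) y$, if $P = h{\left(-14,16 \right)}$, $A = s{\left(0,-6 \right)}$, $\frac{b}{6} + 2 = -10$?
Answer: $- 192 i \sqrt{42} \approx - 1244.3 i$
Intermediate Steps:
$b = -72$ ($b = -12 + 6 \left(-10\right) = -12 - 60 = -72$)
$s{\left(a,r \right)} = 3$ ($s{\left(a,r \right)} = -3 - -6 = -3 + 6 = 3$)
$A = 3$
$y = 2 i \sqrt{42}$ ($y = \sqrt{-167 - 1} = \sqrt{-168} = 2 i \sqrt{42} \approx 12.961 i$)
$h{\left(w,t \right)} = -83 - t$ ($h{\left(w,t \right)} = \left(-72 - 11\right) - t = -83 - t$)
$P = -99$ ($P = -83 - 16 = -99$)
$\left(A + P\right) y = \left(3 - 99\right) 2 i \sqrt{42} = - 96 \cdot 2 i \sqrt{42} = - 192 i \sqrt{42}$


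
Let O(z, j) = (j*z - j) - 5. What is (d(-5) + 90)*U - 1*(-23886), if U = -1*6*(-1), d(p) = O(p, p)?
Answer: 24576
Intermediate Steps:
O(z, j) = -5 - j + j*z (O(z, j) = (-j + j*z) - 5 = -5 - j + j*z)
d(p) = -5 + p**2 - p (d(p) = -5 - p + p*p = -5 - p + p**2 = -5 + p**2 - p)
U = 6 (U = -6*(-1) = 6)
(d(-5) + 90)*U - 1*(-23886) = ((-5 + (-5)**2 - 1*(-5)) + 90)*6 - 1*(-23886) = ((-5 + 25 + 5) + 90)*6 + 23886 = (25 + 90)*6 + 23886 = 115*6 + 23886 = 690 + 23886 = 24576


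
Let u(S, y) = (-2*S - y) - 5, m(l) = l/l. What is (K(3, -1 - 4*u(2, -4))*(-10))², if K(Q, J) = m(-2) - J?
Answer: 32400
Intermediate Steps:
m(l) = 1
u(S, y) = -5 - y - 2*S (u(S, y) = (-y - 2*S) - 5 = -5 - y - 2*S)
K(Q, J) = 1 - J
(K(3, -1 - 4*u(2, -4))*(-10))² = ((1 - (-1 - 4*(-5 - 1*(-4) - 2*2)))*(-10))² = ((1 - (-1 - 4*(-5 + 4 - 4)))*(-10))² = ((1 - (-1 - 4*(-5)))*(-10))² = ((1 - (-1 + 20))*(-10))² = ((1 - 1*19)*(-10))² = ((1 - 19)*(-10))² = (-18*(-10))² = 180² = 32400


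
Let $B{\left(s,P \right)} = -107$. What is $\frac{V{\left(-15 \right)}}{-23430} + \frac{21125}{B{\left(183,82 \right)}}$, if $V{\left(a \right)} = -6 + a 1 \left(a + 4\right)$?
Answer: $- \frac{164991921}{835670} \approx -197.44$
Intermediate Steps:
$V{\left(a \right)} = -6 + a \left(4 + a\right)$ ($V{\left(a \right)} = -6 + a 1 \left(4 + a\right) = -6 + a \left(4 + a\right)$)
$\frac{V{\left(-15 \right)}}{-23430} + \frac{21125}{B{\left(183,82 \right)}} = \frac{-6 + \left(-15\right)^{2} + 4 \left(-15\right)}{-23430} + \frac{21125}{-107} = \left(-6 + 225 - 60\right) \left(- \frac{1}{23430}\right) + 21125 \left(- \frac{1}{107}\right) = 159 \left(- \frac{1}{23430}\right) - \frac{21125}{107} = - \frac{53}{7810} - \frac{21125}{107} = - \frac{164991921}{835670}$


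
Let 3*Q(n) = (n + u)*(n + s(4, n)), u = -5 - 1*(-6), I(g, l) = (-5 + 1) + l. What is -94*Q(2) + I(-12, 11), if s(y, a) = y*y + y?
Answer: -2061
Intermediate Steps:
s(y, a) = y + y**2 (s(y, a) = y**2 + y = y + y**2)
I(g, l) = -4 + l
u = 1 (u = -5 + 6 = 1)
Q(n) = (1 + n)*(20 + n)/3 (Q(n) = ((n + 1)*(n + 4*(1 + 4)))/3 = ((1 + n)*(n + 4*5))/3 = ((1 + n)*(n + 20))/3 = ((1 + n)*(20 + n))/3 = (1 + n)*(20 + n)/3)
-94*Q(2) + I(-12, 11) = -94*(20/3 + 7*2 + (1/3)*2**2) + (-4 + 11) = -94*(20/3 + 14 + (1/3)*4) + 7 = -94*(20/3 + 14 + 4/3) + 7 = -94*22 + 7 = -2068 + 7 = -2061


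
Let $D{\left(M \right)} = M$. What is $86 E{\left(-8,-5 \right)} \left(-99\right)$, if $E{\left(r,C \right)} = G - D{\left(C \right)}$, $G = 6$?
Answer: $-93654$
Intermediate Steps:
$E{\left(r,C \right)} = 6 - C$
$86 E{\left(-8,-5 \right)} \left(-99\right) = 86 \left(6 - -5\right) \left(-99\right) = 86 \left(6 + 5\right) \left(-99\right) = 86 \cdot 11 \left(-99\right) = 946 \left(-99\right) = -93654$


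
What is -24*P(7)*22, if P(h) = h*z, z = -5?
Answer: 18480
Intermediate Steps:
P(h) = -5*h (P(h) = h*(-5) = -5*h)
-24*P(7)*22 = -(-120)*7*22 = -24*(-35)*22 = 840*22 = 18480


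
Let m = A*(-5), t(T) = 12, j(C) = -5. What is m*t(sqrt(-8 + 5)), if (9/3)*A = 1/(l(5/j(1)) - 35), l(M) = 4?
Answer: 20/31 ≈ 0.64516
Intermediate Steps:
A = -1/93 (A = 1/(3*(4 - 35)) = (1/3)/(-31) = (1/3)*(-1/31) = -1/93 ≈ -0.010753)
m = 5/93 (m = -1/93*(-5) = 5/93 ≈ 0.053763)
m*t(sqrt(-8 + 5)) = (5/93)*12 = 20/31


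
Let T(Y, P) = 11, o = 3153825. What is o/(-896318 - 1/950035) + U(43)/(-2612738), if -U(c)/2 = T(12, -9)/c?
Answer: -56103536702985420728/15944642651120377859 ≈ -3.5186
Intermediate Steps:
U(c) = -22/c
o/(-896318 - 1/950035) + U(43)/(-2612738) = 3153825/(-896318 - 1/950035) - 22/43/(-2612738) = 3153825/(-896318 - 1*1/950035) - 22*1/43*(-1/2612738) = 3153825/(-896318 - 1/950035) - 22/43*(-1/2612738) = 3153825/(-851533471131/950035) + 11/56173867 = 3153825*(-950035/851533471131) + 11/56173867 = -998748044625/283844490377 + 11/56173867 = -56103536702985420728/15944642651120377859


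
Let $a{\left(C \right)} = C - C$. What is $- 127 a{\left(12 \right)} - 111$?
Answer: $-111$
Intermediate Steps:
$a{\left(C \right)} = 0$
$- 127 a{\left(12 \right)} - 111 = \left(-127\right) 0 - 111 = 0 - 111 = -111$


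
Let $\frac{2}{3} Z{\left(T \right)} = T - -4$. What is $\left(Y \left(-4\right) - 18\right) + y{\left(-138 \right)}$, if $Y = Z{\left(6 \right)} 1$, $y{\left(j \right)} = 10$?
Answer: $-68$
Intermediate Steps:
$Z{\left(T \right)} = 6 + \frac{3 T}{2}$ ($Z{\left(T \right)} = \frac{3 \left(T - -4\right)}{2} = \frac{3 \left(T + 4\right)}{2} = \frac{3 \left(4 + T\right)}{2} = 6 + \frac{3 T}{2}$)
$Y = 15$ ($Y = \left(6 + \frac{3}{2} \cdot 6\right) 1 = \left(6 + 9\right) 1 = 15 \cdot 1 = 15$)
$\left(Y \left(-4\right) - 18\right) + y{\left(-138 \right)} = \left(15 \left(-4\right) - 18\right) + 10 = \left(-60 - 18\right) + 10 = -78 + 10 = -68$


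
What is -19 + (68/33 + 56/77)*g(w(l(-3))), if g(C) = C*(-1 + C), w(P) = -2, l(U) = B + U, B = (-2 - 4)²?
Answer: -25/11 ≈ -2.2727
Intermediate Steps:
B = 36 (B = (-6)² = 36)
l(U) = 36 + U
-19 + (68/33 + 56/77)*g(w(l(-3))) = -19 + (68/33 + 56/77)*(-2*(-1 - 2)) = -19 + (68*(1/33) + 56*(1/77))*(-2*(-3)) = -19 + (68/33 + 8/11)*6 = -19 + (92/33)*6 = -19 + 184/11 = -25/11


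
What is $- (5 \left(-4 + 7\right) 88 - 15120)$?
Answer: $13800$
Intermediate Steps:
$- (5 \left(-4 + 7\right) 88 - 15120) = - (5 \cdot 3 \cdot 88 - 15120) = - (15 \cdot 88 - 15120) = - (1320 - 15120) = \left(-1\right) \left(-13800\right) = 13800$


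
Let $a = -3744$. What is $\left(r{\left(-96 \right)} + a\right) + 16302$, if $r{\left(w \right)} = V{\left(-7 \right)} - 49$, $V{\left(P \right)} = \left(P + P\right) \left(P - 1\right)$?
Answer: $12621$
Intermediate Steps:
$V{\left(P \right)} = 2 P \left(-1 + P\right)$
$r{\left(w \right)} = 63$ ($r{\left(w \right)} = 2 \left(-7\right) \left(-1 - 7\right) - 49 = 2 \left(-7\right) \left(-8\right) - 49 = 112 - 49 = 63$)
$\left(r{\left(-96 \right)} + a\right) + 16302 = \left(63 - 3744\right) + 16302 = -3681 + 16302 = 12621$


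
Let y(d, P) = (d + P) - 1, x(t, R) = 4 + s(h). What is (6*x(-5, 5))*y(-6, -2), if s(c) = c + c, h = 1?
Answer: -324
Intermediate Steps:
s(c) = 2*c
x(t, R) = 6 (x(t, R) = 4 + 2*1 = 4 + 2 = 6)
y(d, P) = -1 + P + d (y(d, P) = (P + d) - 1 = -1 + P + d)
(6*x(-5, 5))*y(-6, -2) = (6*6)*(-1 - 2 - 6) = 36*(-9) = -324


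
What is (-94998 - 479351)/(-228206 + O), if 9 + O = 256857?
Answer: -574349/28642 ≈ -20.053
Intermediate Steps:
O = 256848 (O = -9 + 256857 = 256848)
(-94998 - 479351)/(-228206 + O) = (-94998 - 479351)/(-228206 + 256848) = -574349/28642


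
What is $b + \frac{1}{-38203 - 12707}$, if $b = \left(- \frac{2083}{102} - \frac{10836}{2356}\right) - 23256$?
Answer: $- \frac{1977962637153}{84960305} \approx -23281.0$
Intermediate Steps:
$b = - \frac{1398677173}{60078}$ ($b = \left(\left(-2083\right) \frac{1}{102} - \frac{2709}{589}\right) - 23256 = \left(- \frac{2083}{102} - \frac{2709}{589}\right) - 23256 = - \frac{1503205}{60078} - 23256 = - \frac{1398677173}{60078} \approx -23281.0$)
$b + \frac{1}{-38203 - 12707} = - \frac{1398677173}{60078} + \frac{1}{-38203 - 12707} = - \frac{1398677173}{60078} + \frac{1}{-50910} = - \frac{1398677173}{60078} - \frac{1}{50910} = - \frac{1977962637153}{84960305}$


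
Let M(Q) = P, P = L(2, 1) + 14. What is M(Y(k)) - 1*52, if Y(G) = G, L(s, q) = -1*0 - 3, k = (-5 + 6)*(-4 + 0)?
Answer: -41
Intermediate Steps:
k = -4 (k = 1*(-4) = -4)
L(s, q) = -3 (L(s, q) = 0 - 3 = -3)
P = 11 (P = -3 + 14 = 11)
M(Q) = 11
M(Y(k)) - 1*52 = 11 - 1*52 = 11 - 52 = -41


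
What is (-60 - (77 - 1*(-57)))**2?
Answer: 37636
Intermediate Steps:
(-60 - (77 - 1*(-57)))**2 = (-60 - (77 + 57))**2 = (-60 - 1*134)**2 = (-60 - 134)**2 = (-194)**2 = 37636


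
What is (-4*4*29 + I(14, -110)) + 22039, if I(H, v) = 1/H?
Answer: 302051/14 ≈ 21575.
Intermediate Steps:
(-4*4*29 + I(14, -110)) + 22039 = (-4*4*29 + 1/14) + 22039 = (-16*29 + 1/14) + 22039 = (-464 + 1/14) + 22039 = -6495/14 + 22039 = 302051/14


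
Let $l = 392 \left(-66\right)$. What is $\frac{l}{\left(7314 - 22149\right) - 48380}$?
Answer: $\frac{25872}{63215} \approx 0.40927$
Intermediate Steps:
$l = -25872$
$\frac{l}{\left(7314 - 22149\right) - 48380} = - \frac{25872}{\left(7314 - 22149\right) - 48380} = - \frac{25872}{-14835 - 48380} = - \frac{25872}{-63215} = \left(-25872\right) \left(- \frac{1}{63215}\right) = \frac{25872}{63215}$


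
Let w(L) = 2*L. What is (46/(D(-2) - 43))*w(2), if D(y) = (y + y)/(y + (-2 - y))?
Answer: -184/41 ≈ -4.4878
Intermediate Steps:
D(y) = -y (D(y) = (2*y)/(-2) = (2*y)*(-½) = -y)
(46/(D(-2) - 43))*w(2) = (46/(-1*(-2) - 43))*(2*2) = (46/(2 - 43))*4 = (46/(-41))*4 = (46*(-1/41))*4 = -46/41*4 = -184/41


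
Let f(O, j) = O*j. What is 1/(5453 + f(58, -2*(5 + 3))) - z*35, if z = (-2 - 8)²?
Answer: -15837499/4525 ≈ -3500.0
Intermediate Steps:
z = 100 (z = (-10)² = 100)
1/(5453 + f(58, -2*(5 + 3))) - z*35 = 1/(5453 + 58*(-2*(5 + 3))) - 100*35 = 1/(5453 + 58*(-2*8)) - 1*3500 = 1/(5453 + 58*(-16)) - 3500 = 1/(5453 - 928) - 3500 = 1/4525 - 3500 = -15837499/4525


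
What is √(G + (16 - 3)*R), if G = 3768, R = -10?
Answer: √3638 ≈ 60.316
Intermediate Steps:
√(G + (16 - 3)*R) = √(3768 + (16 - 3)*(-10)) = √(3768 + 13*(-10)) = √(3768 - 130) = √3638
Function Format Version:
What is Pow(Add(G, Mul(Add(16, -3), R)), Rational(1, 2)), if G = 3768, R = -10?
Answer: Pow(3638, Rational(1, 2)) ≈ 60.316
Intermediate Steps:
Pow(Add(G, Mul(Add(16, -3), R)), Rational(1, 2)) = Pow(Add(3768, Mul(Add(16, -3), -10)), Rational(1, 2)) = Pow(Add(3768, Mul(13, -10)), Rational(1, 2)) = Pow(Add(3768, -130), Rational(1, 2)) = Pow(3638, Rational(1, 2))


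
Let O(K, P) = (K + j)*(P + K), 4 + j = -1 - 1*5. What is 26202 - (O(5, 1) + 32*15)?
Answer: 25752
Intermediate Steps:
j = -10 (j = -4 + (-1 - 1*5) = -4 + (-1 - 5) = -4 - 6 = -10)
O(K, P) = (-10 + K)*(K + P) (O(K, P) = (K - 10)*(P + K) = (-10 + K)*(K + P))
26202 - (O(5, 1) + 32*15) = 26202 - ((5² - 10*5 - 10*1 + 5*1) + 32*15) = 26202 - ((25 - 50 - 10 + 5) + 480) = 26202 - (-30 + 480) = 26202 - 1*450 = 26202 - 450 = 25752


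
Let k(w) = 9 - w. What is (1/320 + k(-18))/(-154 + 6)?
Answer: -8641/47360 ≈ -0.18245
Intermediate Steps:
(1/320 + k(-18))/(-154 + 6) = (1/320 + (9 - 1*(-18)))/(-154 + 6) = (1/320 + (9 + 18))/(-148) = (1/320 + 27)*(-1/148) = (8641/320)*(-1/148) = -8641/47360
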